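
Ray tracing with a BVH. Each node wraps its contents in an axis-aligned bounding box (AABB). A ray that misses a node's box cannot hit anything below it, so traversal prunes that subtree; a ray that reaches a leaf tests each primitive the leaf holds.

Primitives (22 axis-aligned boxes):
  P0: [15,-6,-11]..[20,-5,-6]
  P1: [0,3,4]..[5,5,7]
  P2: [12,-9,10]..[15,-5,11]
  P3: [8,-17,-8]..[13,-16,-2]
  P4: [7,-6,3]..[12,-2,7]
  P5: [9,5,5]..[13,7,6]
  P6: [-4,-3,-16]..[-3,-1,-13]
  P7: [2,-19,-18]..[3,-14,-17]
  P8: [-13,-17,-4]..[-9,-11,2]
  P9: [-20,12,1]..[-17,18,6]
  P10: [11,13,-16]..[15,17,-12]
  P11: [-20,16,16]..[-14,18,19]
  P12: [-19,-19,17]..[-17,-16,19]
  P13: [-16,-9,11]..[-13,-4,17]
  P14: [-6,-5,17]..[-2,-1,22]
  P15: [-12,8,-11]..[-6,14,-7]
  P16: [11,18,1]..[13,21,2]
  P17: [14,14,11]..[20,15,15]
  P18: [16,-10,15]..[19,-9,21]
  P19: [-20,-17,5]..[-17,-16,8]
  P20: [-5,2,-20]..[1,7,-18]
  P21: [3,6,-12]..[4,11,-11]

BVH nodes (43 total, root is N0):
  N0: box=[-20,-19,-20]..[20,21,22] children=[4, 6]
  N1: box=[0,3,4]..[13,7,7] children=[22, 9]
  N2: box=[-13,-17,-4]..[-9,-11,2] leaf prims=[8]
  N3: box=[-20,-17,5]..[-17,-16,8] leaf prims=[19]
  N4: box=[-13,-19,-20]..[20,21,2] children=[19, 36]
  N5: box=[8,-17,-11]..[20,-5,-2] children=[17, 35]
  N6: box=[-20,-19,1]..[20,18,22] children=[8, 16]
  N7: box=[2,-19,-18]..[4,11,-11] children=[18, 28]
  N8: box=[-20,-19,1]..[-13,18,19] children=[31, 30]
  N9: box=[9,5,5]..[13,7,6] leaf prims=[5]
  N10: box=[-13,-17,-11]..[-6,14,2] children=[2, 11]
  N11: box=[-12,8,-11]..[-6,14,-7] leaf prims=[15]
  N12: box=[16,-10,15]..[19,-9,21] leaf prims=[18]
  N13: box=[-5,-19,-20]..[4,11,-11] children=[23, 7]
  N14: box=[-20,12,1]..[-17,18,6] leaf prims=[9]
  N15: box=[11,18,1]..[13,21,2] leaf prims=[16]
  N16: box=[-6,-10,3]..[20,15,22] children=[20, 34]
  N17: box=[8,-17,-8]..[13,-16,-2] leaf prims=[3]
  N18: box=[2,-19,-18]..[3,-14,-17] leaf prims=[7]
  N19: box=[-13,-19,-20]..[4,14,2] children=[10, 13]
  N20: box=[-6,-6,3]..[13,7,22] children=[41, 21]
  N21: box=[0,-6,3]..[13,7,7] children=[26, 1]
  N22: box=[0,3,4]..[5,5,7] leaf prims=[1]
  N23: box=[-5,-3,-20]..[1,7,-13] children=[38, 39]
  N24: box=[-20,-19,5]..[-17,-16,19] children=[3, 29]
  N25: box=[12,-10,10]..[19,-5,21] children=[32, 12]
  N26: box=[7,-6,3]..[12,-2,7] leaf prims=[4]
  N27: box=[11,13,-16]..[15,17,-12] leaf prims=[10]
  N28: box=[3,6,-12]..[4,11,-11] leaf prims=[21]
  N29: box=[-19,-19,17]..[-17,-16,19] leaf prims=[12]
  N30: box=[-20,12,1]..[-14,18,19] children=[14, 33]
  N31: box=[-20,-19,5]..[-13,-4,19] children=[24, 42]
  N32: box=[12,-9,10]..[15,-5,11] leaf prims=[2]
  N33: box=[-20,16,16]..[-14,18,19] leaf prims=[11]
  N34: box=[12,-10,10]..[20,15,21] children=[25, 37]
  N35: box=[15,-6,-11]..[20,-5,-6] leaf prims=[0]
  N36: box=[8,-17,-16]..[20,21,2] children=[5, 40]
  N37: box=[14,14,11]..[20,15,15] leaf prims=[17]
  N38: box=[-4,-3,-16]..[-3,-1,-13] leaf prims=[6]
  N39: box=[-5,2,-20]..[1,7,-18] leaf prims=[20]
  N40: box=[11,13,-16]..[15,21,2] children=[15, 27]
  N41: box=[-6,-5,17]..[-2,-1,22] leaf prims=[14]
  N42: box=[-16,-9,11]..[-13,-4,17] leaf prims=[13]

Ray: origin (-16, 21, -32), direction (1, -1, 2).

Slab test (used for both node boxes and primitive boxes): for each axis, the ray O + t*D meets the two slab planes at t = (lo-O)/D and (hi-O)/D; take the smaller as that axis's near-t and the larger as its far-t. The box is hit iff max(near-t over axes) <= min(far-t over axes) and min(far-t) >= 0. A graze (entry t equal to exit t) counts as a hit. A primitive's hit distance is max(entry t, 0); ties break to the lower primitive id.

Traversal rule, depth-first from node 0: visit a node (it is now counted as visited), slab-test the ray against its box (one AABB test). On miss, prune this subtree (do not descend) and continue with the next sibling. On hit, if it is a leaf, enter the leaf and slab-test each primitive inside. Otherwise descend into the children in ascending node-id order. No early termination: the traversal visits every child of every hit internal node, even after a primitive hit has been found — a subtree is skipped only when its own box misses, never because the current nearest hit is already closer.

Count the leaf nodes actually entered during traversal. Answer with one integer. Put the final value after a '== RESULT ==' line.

Traverse from the root:
N0 x:[-4,36] y:[0,40] z:[6,27] -> hit [6,27], descend [4, 6]
  N4 x:[3,36] y:[0,40] z:[6,17] -> hit [6,17], descend [19, 36]
    N19 x:[3,20] y:[7,40] z:[6,17] -> hit [7,17], descend [10, 13]
      N10 x:[3,10] y:[7,38] z:[21/2,17] -> miss, prune
      N13 x:[11,20] y:[10,40] z:[6,21/2] -> miss, prune
    N36 x:[24,36] y:[0,38] z:[8,17] -> miss, prune
  N6 x:[-4,36] y:[3,40] z:[33/2,27] -> hit [33/2,27], descend [8, 16]
    N8 x:[-4,3] y:[3,40] z:[33/2,51/2] -> miss, prune
    N16 x:[10,36] y:[6,31] z:[35/2,27] -> hit [35/2,27], descend [20, 34]
      N20 x:[10,29] y:[14,27] z:[35/2,27] -> hit [35/2,27], descend [21, 41]
        N21 x:[16,29] y:[14,27] z:[35/2,39/2] -> hit [35/2,39/2], descend [1, 26]
          N1 x:[16,29] y:[14,18] z:[18,39/2] -> hit [18,18], descend [9, 22]
            N9 x:[25,29] y:[14,16] z:[37/2,19] -> miss, prune
            N22 x:[16,21] y:[16,18] z:[18,39/2] -> hit [18,18] leaf, test {P1@t=18}
          N26 x:[23,28] y:[23,27] z:[35/2,39/2] -> miss, prune
        N41 x:[10,14] y:[22,26] z:[49/2,27] -> miss, prune
      N34 x:[28,36] y:[6,31] z:[21,53/2] -> miss, prune

order=[0, 4, 19, 10, 13, 36, 6, 8, 16, 20, 21, 1, 9, 22, 26, 41, 34]  |boxes|=17  |leaves|=1  hit=P1

== RESULT ==
1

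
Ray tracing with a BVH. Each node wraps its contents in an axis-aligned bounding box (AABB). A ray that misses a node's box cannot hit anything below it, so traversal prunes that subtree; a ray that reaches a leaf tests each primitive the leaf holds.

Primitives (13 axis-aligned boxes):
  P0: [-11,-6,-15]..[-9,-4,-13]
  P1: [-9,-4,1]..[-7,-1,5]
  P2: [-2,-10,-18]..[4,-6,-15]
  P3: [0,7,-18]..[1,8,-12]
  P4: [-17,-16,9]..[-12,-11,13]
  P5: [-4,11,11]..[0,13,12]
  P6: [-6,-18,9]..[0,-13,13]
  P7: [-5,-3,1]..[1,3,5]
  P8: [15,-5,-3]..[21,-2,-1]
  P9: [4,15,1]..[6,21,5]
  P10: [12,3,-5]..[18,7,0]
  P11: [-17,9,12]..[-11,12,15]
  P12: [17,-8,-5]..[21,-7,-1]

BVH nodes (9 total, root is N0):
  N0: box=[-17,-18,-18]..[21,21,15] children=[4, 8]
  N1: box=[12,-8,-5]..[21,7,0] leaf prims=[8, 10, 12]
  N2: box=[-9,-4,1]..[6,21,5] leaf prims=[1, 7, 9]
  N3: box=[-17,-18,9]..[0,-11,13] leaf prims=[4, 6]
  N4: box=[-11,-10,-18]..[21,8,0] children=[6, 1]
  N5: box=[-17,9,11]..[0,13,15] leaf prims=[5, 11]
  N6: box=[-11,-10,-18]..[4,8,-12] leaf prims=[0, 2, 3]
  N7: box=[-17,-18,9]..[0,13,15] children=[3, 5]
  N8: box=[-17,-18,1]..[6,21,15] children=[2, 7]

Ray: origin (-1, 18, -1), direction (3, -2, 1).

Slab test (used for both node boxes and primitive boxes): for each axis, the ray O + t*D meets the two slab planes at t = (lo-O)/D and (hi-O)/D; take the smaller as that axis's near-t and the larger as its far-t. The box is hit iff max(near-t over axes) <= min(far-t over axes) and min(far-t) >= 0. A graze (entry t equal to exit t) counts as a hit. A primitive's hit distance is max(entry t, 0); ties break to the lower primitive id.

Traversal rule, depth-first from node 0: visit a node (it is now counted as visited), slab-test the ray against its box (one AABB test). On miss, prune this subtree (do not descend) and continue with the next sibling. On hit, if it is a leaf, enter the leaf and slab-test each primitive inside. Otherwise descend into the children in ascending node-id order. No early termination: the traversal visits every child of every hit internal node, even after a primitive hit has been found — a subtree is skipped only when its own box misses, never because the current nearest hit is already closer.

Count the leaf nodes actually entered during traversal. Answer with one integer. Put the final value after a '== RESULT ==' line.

Traverse from the root:
N0 x:[-16/3,22/3] y:[-3/2,18] z:[-17,16] -> hit [-3/2,22/3], descend [4, 8]
  N4 x:[-10/3,22/3] y:[5,14] z:[-17,1] -> miss, prune
  N8 x:[-16/3,7/3] y:[-3/2,18] z:[2,16] -> hit [2,7/3], descend [2, 7]
    N2 x:[-8/3,7/3] y:[-3/2,11] z:[2,6] -> hit [2,7/3] leaf, test {P1(miss), P7(miss), P9(miss)}
    N7 x:[-16/3,1/3] y:[5/2,18] z:[10,16] -> miss, prune

5 AABB tests over nodes [0, 4, 8, 2, 7]; 1 leaf entered; closest miss.

== RESULT ==
1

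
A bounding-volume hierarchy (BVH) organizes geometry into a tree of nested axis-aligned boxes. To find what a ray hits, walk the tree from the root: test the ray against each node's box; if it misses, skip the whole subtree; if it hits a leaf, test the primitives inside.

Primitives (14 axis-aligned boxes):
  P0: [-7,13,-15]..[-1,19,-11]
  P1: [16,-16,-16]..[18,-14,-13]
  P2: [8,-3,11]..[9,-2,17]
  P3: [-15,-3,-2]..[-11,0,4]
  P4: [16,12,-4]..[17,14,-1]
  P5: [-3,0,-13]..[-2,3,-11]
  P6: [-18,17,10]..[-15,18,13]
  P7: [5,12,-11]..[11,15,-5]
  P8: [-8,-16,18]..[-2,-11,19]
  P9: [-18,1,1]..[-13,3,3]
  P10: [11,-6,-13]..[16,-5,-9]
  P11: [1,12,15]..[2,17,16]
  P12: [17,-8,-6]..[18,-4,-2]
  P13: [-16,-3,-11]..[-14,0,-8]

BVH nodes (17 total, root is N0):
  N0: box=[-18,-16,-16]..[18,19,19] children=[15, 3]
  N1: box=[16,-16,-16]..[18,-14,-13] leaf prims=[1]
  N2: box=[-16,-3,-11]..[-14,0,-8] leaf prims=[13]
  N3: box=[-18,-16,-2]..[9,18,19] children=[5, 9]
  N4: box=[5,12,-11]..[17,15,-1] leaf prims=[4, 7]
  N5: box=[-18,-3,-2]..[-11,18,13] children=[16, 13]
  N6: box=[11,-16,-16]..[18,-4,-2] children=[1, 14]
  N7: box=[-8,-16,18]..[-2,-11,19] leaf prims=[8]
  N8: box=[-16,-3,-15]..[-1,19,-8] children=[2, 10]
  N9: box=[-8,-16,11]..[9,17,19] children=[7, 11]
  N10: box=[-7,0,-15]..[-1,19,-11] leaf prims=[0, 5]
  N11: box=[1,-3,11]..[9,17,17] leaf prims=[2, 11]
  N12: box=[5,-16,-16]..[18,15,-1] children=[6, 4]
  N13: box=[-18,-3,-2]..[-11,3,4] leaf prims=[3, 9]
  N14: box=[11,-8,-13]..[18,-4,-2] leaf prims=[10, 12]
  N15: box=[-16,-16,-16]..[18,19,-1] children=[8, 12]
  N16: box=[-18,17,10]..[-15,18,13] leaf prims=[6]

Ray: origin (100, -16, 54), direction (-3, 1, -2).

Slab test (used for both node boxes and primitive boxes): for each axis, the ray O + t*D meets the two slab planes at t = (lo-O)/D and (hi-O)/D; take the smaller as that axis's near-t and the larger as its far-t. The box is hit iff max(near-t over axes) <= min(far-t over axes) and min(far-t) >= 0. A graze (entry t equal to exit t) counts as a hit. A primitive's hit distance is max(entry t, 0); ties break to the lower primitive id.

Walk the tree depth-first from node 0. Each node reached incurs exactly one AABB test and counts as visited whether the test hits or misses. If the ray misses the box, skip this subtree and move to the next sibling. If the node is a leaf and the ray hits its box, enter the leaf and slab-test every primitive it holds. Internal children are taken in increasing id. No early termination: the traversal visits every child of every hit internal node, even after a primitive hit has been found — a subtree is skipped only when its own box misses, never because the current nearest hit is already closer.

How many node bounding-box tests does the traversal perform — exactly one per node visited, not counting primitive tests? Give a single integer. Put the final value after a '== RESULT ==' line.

Trace the traversal:
N0 x:[82/3,118/3] y:[0,35] z:[35/2,35] -> hit [82/3,35], descend [3, 15]
  N3 x:[91/3,118/3] y:[0,34] z:[35/2,28] -> miss, prune
  N15 x:[82/3,116/3] y:[0,35] z:[55/2,35] -> hit [55/2,35], descend [8, 12]
    N8 x:[101/3,116/3] y:[13,35] z:[31,69/2] -> hit [101/3,69/2], descend [2, 10]
      N2 x:[38,116/3] y:[13,16] z:[31,65/2] -> miss, prune
      N10 x:[101/3,107/3] y:[16,35] z:[65/2,69/2] -> hit [101/3,69/2] leaf, test {P0@t=101/3, P5(miss)}
    N12 x:[82/3,95/3] y:[0,31] z:[55/2,35] -> hit [55/2,31], descend [4, 6]
      N4 x:[83/3,95/3] y:[28,31] z:[55/2,65/2] -> hit [28,31] leaf, test {P4@t=28, P7@t=89/3}
      N6 x:[82/3,89/3] y:[0,12] z:[28,35] -> miss, prune

Visited [0, 3, 15, 8, 2, 10, 12, 4, 6]. Tests: 9 box, 2 leaf. Nearest: P4.

== RESULT ==
9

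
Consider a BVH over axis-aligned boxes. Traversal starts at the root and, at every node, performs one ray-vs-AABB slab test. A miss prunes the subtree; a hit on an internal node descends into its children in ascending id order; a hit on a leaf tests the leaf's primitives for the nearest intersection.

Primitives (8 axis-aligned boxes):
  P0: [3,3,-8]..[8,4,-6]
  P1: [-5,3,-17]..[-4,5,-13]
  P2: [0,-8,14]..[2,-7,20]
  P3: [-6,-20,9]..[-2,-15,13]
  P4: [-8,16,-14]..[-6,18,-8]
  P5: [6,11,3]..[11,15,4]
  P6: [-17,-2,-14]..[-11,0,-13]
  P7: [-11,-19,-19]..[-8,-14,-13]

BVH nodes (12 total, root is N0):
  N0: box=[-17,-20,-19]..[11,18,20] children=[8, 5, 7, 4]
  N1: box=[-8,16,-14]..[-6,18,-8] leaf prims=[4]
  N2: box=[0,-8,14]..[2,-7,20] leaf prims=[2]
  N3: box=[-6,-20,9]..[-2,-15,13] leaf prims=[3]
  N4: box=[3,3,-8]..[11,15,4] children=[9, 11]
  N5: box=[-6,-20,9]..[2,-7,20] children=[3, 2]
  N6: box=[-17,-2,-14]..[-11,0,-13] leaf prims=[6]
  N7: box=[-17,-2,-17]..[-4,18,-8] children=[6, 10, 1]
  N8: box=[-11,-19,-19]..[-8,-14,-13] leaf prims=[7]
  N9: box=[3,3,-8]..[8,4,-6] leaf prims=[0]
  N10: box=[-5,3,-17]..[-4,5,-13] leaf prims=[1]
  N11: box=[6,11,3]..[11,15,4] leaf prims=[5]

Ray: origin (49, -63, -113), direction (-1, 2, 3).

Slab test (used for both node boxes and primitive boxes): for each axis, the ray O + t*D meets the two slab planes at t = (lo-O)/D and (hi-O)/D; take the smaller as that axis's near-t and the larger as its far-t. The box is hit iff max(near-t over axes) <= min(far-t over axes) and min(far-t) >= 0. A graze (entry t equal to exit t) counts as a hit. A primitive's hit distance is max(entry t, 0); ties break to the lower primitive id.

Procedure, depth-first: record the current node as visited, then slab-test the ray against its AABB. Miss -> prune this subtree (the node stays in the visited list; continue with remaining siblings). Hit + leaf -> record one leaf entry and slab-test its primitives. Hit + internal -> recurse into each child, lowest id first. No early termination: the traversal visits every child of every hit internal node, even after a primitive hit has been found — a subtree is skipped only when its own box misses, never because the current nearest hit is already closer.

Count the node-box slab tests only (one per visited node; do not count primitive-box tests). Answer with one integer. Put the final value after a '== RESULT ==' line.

Walk:
N0 x:[38,66] y:[43/2,81/2] z:[94/3,133/3] -> hit [38,81/2], descend [4, 5, 7, 8]
  N4 x:[38,46] y:[33,39] z:[35,39] -> hit [38,39], descend [9, 11]
    N9 x:[41,46] y:[33,67/2] z:[35,107/3] -> miss, prune
    N11 x:[38,43] y:[37,39] z:[116/3,39] -> hit [116/3,39] leaf, test {P5@t=116/3}
  N5 x:[47,55] y:[43/2,28] z:[122/3,133/3] -> miss, prune
  N7 x:[53,66] y:[61/2,81/2] z:[32,35] -> miss, prune
  N8 x:[57,60] y:[22,49/2] z:[94/3,100/3] -> miss, prune

Summary -> nodes [0, 4, 9, 11, 5, 7, 8]; box-tests=7; leaf-entries=1; first=P5

== RESULT ==
7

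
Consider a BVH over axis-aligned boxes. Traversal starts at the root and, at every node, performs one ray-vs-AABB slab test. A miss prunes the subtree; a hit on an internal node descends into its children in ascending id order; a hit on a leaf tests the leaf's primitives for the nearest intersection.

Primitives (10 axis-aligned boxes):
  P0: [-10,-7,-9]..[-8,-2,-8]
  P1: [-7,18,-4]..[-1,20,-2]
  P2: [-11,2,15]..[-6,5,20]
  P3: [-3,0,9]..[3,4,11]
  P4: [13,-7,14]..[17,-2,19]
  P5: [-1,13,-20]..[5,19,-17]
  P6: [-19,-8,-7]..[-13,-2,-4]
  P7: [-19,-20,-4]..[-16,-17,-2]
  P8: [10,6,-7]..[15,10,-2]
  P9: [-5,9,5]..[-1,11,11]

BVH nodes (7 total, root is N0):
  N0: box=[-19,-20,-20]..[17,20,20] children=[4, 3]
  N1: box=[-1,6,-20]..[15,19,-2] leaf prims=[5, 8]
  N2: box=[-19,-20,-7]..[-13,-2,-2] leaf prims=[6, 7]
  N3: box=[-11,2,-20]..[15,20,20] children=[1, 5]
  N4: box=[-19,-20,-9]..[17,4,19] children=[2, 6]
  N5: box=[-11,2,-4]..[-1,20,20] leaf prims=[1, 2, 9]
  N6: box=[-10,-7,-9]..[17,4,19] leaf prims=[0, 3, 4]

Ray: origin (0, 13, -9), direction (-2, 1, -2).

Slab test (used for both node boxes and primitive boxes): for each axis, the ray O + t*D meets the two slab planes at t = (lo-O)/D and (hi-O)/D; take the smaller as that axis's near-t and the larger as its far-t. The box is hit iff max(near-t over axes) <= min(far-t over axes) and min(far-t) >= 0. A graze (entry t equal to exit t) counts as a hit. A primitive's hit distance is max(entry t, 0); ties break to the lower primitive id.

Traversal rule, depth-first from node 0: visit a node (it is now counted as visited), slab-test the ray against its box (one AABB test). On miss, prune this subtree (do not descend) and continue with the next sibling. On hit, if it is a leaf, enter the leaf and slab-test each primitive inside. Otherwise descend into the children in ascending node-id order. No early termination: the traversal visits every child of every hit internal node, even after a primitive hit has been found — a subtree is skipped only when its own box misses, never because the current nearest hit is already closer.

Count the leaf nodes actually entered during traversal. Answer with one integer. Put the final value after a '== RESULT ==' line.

Walk:
N0 x:[-17/2,19/2] y:[-33,7] z:[-29/2,11/2] -> hit [-17/2,11/2], descend [3, 4]
  N3 x:[-15/2,11/2] y:[-11,7] z:[-29/2,11/2] -> hit [-15/2,11/2], descend [1, 5]
    N1 x:[-15/2,1/2] y:[-7,6] z:[-7/2,11/2] -> hit [-7/2,1/2] leaf, test {P5(miss), P8(miss)}
    N5 x:[1/2,11/2] y:[-11,7] z:[-29/2,-5/2] -> miss, prune
  N4 x:[-17/2,19/2] y:[-33,-9] z:[-14,0] -> miss, prune

Visited [0, 3, 1, 5, 4]. Tests: 5 box, 1 leaf. Nearest: miss.

== RESULT ==
1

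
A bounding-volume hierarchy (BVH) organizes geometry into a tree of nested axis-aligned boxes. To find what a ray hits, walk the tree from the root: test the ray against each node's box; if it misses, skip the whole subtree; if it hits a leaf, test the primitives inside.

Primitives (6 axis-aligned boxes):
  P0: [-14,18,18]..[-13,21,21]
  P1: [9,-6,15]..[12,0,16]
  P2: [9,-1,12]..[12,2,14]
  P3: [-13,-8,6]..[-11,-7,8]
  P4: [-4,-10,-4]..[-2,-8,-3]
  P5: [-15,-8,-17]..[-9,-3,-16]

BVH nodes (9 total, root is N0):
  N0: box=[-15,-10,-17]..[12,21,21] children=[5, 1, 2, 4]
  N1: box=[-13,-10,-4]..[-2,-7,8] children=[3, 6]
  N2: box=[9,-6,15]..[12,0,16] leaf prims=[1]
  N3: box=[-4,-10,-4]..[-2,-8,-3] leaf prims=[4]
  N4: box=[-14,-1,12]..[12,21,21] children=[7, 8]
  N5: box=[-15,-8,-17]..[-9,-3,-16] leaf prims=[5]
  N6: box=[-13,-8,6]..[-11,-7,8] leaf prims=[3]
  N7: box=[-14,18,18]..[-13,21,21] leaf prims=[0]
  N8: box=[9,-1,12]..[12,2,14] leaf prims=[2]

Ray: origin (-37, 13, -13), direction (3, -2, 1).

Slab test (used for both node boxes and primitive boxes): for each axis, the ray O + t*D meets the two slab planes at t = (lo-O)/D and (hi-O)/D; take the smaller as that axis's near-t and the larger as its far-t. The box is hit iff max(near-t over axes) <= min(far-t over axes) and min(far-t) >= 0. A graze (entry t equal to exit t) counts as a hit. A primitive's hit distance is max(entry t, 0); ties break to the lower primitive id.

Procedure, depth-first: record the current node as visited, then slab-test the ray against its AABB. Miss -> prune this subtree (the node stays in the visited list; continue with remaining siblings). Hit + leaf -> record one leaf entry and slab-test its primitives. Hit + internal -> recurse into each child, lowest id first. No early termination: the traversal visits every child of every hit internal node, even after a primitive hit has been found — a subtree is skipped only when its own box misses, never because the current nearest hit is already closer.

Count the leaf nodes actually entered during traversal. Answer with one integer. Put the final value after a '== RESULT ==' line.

Walk:
N0 x:[22/3,49/3] y:[-4,23/2] z:[-4,34] -> hit [22/3,23/2], descend [1, 2, 4, 5]
  N1 x:[8,35/3] y:[10,23/2] z:[9,21] -> hit [10,23/2], descend [3, 6]
    N3 x:[11,35/3] y:[21/2,23/2] z:[9,10] -> miss, prune
    N6 x:[8,26/3] y:[10,21/2] z:[19,21] -> miss, prune
  N2 x:[46/3,49/3] y:[13/2,19/2] z:[28,29] -> miss, prune
  N4 x:[23/3,49/3] y:[-4,7] z:[25,34] -> miss, prune
  N5 x:[22/3,28/3] y:[8,21/2] z:[-4,-3] -> miss, prune

Visited [0, 1, 3, 6, 2, 4, 5]. Tests: 7 box, 0 leaf. Nearest: miss.

== RESULT ==
0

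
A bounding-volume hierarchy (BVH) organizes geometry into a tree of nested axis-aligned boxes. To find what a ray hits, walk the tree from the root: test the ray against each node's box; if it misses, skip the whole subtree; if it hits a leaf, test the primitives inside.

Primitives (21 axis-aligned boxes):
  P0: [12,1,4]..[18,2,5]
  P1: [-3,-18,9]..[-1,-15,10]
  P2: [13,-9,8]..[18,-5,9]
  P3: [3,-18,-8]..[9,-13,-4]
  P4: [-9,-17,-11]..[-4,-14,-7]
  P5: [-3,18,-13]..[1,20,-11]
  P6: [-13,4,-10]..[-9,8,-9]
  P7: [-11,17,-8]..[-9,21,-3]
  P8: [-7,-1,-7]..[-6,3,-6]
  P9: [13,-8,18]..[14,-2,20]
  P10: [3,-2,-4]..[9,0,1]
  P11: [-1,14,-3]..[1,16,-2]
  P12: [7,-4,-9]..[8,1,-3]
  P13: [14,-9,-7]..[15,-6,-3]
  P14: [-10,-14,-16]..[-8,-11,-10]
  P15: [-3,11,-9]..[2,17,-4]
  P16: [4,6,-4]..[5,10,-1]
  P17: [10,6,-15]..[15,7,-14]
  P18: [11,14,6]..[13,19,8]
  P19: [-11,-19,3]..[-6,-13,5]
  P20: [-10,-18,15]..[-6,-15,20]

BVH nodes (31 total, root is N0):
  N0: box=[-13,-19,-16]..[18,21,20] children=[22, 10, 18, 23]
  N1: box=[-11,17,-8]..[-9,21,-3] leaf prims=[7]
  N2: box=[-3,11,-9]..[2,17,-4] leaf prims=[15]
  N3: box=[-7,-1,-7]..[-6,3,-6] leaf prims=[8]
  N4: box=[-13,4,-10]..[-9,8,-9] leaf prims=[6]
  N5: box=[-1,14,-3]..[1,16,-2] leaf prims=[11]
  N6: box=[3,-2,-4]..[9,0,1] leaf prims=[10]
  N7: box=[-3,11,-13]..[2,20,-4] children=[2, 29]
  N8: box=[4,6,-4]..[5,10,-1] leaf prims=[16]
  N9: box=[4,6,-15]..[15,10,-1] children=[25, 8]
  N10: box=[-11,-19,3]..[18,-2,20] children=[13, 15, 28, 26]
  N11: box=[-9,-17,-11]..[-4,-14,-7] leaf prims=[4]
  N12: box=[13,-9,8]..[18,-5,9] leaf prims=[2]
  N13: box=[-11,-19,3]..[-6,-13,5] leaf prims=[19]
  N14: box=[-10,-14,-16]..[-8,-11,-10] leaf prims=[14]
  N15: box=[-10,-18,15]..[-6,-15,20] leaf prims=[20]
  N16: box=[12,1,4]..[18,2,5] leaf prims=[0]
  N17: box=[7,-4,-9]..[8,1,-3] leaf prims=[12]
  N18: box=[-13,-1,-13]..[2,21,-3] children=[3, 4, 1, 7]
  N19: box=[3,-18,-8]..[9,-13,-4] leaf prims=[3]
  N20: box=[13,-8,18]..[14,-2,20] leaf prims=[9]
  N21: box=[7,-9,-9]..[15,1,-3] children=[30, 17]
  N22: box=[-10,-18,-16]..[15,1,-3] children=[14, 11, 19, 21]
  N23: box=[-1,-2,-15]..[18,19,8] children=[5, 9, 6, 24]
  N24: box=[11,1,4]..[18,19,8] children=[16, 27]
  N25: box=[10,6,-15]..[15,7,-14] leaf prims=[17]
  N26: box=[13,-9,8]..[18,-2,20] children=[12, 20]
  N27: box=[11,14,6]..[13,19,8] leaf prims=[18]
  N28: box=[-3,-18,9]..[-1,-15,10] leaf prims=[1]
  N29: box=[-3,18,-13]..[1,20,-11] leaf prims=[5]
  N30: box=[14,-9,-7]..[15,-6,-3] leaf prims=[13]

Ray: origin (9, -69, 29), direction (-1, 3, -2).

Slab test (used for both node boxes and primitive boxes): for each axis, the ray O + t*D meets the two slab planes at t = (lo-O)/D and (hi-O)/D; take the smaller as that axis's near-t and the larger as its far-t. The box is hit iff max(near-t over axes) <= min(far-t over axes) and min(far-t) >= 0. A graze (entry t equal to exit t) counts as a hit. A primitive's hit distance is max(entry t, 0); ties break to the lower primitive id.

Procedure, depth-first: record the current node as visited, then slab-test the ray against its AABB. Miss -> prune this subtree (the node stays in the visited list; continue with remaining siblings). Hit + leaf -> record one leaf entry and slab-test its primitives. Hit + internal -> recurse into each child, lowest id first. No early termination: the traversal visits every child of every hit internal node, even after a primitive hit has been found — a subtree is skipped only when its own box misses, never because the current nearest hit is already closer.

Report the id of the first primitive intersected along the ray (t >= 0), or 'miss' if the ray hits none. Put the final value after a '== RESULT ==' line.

Walk:
N0 x:[-9,22] y:[50/3,30] z:[9/2,45/2] -> hit [50/3,22], descend [10, 18, 22, 23]
  N10 x:[-9,20] y:[50/3,67/3] z:[9/2,13] -> miss, prune
  N18 x:[7,22] y:[68/3,30] z:[16,21] -> miss, prune
  N22 x:[-6,19] y:[17,70/3] z:[16,45/2] -> hit [17,19], descend [11, 14, 19, 21]
    N11 x:[13,18] y:[52/3,55/3] z:[18,20] -> hit [18,18] leaf, test {P4@t=18}
    N14 x:[17,19] y:[55/3,58/3] z:[39/2,45/2] -> miss, prune
    N19 x:[0,6] y:[17,56/3] z:[33/2,37/2] -> miss, prune
    N21 x:[-6,2] y:[20,70/3] z:[16,19] -> miss, prune
  N23 x:[-9,10] y:[67/3,88/3] z:[21/2,22] -> miss, prune

Visited [0, 10, 18, 22, 11, 14, 19, 21, 23]. Tests: 9 box, 1 leaf. Nearest: P4.

== RESULT ==
4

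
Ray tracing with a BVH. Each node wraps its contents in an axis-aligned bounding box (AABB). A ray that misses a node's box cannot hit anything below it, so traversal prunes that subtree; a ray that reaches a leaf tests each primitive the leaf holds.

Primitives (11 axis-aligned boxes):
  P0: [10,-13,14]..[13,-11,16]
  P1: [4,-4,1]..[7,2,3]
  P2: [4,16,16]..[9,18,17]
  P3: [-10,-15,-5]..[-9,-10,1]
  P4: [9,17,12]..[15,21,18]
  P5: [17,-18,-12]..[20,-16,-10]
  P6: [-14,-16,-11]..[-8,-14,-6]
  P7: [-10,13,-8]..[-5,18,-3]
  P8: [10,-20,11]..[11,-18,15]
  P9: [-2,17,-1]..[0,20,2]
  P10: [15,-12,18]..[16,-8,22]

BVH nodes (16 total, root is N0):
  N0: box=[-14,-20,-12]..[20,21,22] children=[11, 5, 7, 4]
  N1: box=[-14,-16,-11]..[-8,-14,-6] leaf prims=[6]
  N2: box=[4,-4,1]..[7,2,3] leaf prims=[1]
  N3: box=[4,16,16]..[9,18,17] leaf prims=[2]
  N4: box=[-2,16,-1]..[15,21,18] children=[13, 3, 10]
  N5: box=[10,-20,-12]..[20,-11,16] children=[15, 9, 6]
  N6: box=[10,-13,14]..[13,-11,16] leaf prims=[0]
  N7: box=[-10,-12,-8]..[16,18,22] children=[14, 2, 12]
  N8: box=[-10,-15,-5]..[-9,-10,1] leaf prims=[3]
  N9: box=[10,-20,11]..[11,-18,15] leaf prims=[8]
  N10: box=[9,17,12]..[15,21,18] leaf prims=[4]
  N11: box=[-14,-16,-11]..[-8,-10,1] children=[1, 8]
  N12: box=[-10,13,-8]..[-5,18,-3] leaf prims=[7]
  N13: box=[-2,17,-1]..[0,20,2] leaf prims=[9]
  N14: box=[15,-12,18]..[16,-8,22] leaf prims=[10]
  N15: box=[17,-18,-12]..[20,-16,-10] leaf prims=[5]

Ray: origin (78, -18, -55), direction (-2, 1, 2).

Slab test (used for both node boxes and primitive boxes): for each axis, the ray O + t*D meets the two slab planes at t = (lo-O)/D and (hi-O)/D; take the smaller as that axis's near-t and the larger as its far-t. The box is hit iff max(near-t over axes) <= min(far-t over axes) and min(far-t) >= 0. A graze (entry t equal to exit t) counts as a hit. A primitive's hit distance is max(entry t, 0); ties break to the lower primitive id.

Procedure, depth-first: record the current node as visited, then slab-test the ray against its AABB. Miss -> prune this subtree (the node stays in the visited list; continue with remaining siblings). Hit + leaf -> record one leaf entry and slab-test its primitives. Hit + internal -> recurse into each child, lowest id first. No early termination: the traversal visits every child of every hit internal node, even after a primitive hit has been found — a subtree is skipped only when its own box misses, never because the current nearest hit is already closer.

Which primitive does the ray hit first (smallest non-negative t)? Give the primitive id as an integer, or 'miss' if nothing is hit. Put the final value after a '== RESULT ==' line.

Trace the traversal:
N0 x:[29,46] y:[-2,39] z:[43/2,77/2] -> hit [29,77/2], descend [4, 5, 7, 11]
  N4 x:[63/2,40] y:[34,39] z:[27,73/2] -> hit [34,73/2], descend [3, 10, 13]
    N3 x:[69/2,37] y:[34,36] z:[71/2,36] -> hit [71/2,36] leaf, test {P2@t=71/2}
    N10 x:[63/2,69/2] y:[35,39] z:[67/2,73/2] -> miss, prune
    N13 x:[39,40] y:[35,38] z:[27,57/2] -> miss, prune
  N5 x:[29,34] y:[-2,7] z:[43/2,71/2] -> miss, prune
  N7 x:[31,44] y:[6,36] z:[47/2,77/2] -> hit [31,36], descend [2, 12, 14]
    N2 x:[71/2,37] y:[14,20] z:[28,29] -> miss, prune
    N12 x:[83/2,44] y:[31,36] z:[47/2,26] -> miss, prune
    N14 x:[31,63/2] y:[6,10] z:[73/2,77/2] -> miss, prune
  N11 x:[43,46] y:[2,8] z:[22,28] -> miss, prune

11 AABB tests over nodes [0, 4, 3, 10, 13, 5, 7, 2, 12, 14, 11]; 1 leaf entered; closest P2.

== RESULT ==
2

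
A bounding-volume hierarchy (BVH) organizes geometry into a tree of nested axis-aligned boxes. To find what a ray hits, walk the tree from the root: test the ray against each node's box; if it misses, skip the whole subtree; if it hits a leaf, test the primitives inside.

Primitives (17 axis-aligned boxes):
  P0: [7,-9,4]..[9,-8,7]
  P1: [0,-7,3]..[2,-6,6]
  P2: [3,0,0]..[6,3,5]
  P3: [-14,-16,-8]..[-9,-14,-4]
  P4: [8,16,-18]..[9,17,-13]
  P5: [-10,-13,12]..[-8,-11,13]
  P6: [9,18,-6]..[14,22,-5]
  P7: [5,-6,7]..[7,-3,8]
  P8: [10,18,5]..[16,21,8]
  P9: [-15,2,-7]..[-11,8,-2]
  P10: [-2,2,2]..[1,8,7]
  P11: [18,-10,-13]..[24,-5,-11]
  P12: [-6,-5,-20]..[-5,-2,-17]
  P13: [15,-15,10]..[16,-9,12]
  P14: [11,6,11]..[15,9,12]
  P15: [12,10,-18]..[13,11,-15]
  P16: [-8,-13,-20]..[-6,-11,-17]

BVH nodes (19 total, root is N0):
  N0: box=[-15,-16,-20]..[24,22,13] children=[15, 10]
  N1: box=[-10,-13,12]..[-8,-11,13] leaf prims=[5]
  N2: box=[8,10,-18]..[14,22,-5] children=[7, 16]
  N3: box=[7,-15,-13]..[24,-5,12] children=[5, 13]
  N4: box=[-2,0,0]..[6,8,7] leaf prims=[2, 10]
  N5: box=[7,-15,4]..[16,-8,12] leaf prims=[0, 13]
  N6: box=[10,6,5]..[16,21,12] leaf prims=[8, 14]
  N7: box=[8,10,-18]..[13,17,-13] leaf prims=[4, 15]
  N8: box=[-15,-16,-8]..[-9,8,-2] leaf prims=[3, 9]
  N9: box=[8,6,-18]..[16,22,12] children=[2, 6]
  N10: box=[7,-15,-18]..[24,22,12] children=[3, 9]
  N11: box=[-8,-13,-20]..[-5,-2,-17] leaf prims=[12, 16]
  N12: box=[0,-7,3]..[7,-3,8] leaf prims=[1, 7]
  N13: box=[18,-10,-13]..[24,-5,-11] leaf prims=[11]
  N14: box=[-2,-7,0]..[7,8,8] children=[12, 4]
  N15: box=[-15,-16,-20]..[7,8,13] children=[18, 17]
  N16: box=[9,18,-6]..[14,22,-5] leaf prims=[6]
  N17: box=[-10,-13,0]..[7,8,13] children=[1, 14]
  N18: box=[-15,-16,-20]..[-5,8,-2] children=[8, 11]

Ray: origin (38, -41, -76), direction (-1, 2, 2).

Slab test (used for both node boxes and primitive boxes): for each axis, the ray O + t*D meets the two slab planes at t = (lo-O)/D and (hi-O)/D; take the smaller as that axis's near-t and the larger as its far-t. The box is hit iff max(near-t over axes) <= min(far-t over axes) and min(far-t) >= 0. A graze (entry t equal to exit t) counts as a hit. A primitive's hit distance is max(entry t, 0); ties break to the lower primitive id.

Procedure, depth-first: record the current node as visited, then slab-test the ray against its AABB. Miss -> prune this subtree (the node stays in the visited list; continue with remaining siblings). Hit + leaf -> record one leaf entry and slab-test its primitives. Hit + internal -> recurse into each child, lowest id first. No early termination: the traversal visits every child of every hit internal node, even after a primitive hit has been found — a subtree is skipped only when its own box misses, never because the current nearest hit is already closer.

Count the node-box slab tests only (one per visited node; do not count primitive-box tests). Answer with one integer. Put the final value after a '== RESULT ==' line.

Trace the traversal:
N0 x:[14,53] y:[25/2,63/2] z:[28,89/2] -> hit [28,63/2], descend [10, 15]
  N10 x:[14,31] y:[13,63/2] z:[29,44] -> hit [29,31], descend [3, 9]
    N3 x:[14,31] y:[13,18] z:[63/2,44] -> miss, prune
    N9 x:[22,30] y:[47/2,63/2] z:[29,44] -> hit [29,30], descend [2, 6]
      N2 x:[24,30] y:[51/2,63/2] z:[29,71/2] -> hit [29,30], descend [7, 16]
        N7 x:[25,30] y:[51/2,29] z:[29,63/2] -> hit [29,29] leaf, test {P4@t=29, P15(miss)}
        N16 x:[24,29] y:[59/2,63/2] z:[35,71/2] -> miss, prune
      N6 x:[22,28] y:[47/2,31] z:[81/2,44] -> miss, prune
  N15 x:[31,53] y:[25/2,49/2] z:[28,89/2] -> miss, prune

9 AABB tests over nodes [0, 10, 3, 9, 2, 7, 16, 6, 15]; 1 leaf entered; closest P4.

== RESULT ==
9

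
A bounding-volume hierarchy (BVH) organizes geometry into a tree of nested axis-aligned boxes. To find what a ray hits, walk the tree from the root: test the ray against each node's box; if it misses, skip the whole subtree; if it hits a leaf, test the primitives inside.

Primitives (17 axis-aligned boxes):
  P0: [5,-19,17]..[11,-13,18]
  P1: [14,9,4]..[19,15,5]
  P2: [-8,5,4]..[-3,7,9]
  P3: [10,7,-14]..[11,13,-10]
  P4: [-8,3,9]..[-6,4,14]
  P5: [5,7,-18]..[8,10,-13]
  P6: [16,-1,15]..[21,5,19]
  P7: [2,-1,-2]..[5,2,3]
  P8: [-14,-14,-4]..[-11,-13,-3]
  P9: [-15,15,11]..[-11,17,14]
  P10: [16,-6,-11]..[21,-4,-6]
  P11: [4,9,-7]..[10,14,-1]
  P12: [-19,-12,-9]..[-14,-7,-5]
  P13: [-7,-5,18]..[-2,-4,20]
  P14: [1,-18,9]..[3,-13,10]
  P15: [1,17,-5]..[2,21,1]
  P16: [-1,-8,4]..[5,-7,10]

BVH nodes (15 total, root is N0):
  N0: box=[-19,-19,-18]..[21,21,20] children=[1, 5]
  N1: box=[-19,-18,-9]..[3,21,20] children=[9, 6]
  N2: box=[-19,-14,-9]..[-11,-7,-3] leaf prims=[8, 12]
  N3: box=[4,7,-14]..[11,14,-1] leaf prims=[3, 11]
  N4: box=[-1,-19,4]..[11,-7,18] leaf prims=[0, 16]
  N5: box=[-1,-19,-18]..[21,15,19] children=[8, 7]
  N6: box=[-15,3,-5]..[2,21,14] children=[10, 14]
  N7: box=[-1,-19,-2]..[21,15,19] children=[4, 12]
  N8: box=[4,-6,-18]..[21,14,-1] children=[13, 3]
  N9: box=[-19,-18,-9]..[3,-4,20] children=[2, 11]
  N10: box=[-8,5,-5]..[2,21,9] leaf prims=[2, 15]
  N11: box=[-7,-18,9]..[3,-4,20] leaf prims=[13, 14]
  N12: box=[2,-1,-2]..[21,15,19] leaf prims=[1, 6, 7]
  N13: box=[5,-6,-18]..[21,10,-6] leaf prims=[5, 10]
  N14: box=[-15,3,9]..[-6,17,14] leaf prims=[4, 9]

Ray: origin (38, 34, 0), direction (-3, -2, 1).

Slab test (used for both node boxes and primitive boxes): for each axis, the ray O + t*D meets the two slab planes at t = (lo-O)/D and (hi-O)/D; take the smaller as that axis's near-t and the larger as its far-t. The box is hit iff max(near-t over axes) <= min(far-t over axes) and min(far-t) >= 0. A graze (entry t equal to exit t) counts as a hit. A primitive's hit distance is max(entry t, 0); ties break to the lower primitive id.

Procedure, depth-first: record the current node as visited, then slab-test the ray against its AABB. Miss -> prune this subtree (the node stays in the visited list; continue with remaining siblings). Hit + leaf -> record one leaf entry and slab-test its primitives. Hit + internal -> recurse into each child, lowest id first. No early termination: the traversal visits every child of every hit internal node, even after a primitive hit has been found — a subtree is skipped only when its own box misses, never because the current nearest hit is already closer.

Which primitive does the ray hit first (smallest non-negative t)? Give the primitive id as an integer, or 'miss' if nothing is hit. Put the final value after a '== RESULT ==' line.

Traverse from the root:
N0 x:[17/3,19] y:[13/2,53/2] z:[-18,20] -> hit [13/2,19], descend [1, 5]
  N1 x:[35/3,19] y:[13/2,26] z:[-9,20] -> hit [35/3,19], descend [6, 9]
    N6 x:[12,53/3] y:[13/2,31/2] z:[-5,14] -> hit [12,14], descend [10, 14]
      N10 x:[12,46/3] y:[13/2,29/2] z:[-5,9] -> miss, prune
      N14 x:[44/3,53/3] y:[17/2,31/2] z:[9,14] -> miss, prune
    N9 x:[35/3,19] y:[19,26] z:[-9,20] -> hit [19,19], descend [2, 11]
      N2 x:[49/3,19] y:[41/2,24] z:[-9,-3] -> miss, prune
      N11 x:[35/3,15] y:[19,26] z:[9,20] -> miss, prune
  N5 x:[17/3,13] y:[19/2,53/2] z:[-18,19] -> hit [19/2,13], descend [7, 8]
    N7 x:[17/3,13] y:[19/2,53/2] z:[-2,19] -> hit [19/2,13], descend [4, 12]
      N4 x:[9,13] y:[41/2,53/2] z:[4,18] -> miss, prune
      N12 x:[17/3,12] y:[19/2,35/2] z:[-2,19] -> hit [19/2,12] leaf, test {P1(miss), P6(miss), P7(miss)}
    N8 x:[17/3,34/3] y:[10,20] z:[-18,-1] -> miss, prune

Summary -> nodes [0, 1, 6, 10, 14, 9, 2, 11, 5, 7, 4, 12, 8]; box-tests=13; leaf-entries=1; first=miss

== RESULT ==
miss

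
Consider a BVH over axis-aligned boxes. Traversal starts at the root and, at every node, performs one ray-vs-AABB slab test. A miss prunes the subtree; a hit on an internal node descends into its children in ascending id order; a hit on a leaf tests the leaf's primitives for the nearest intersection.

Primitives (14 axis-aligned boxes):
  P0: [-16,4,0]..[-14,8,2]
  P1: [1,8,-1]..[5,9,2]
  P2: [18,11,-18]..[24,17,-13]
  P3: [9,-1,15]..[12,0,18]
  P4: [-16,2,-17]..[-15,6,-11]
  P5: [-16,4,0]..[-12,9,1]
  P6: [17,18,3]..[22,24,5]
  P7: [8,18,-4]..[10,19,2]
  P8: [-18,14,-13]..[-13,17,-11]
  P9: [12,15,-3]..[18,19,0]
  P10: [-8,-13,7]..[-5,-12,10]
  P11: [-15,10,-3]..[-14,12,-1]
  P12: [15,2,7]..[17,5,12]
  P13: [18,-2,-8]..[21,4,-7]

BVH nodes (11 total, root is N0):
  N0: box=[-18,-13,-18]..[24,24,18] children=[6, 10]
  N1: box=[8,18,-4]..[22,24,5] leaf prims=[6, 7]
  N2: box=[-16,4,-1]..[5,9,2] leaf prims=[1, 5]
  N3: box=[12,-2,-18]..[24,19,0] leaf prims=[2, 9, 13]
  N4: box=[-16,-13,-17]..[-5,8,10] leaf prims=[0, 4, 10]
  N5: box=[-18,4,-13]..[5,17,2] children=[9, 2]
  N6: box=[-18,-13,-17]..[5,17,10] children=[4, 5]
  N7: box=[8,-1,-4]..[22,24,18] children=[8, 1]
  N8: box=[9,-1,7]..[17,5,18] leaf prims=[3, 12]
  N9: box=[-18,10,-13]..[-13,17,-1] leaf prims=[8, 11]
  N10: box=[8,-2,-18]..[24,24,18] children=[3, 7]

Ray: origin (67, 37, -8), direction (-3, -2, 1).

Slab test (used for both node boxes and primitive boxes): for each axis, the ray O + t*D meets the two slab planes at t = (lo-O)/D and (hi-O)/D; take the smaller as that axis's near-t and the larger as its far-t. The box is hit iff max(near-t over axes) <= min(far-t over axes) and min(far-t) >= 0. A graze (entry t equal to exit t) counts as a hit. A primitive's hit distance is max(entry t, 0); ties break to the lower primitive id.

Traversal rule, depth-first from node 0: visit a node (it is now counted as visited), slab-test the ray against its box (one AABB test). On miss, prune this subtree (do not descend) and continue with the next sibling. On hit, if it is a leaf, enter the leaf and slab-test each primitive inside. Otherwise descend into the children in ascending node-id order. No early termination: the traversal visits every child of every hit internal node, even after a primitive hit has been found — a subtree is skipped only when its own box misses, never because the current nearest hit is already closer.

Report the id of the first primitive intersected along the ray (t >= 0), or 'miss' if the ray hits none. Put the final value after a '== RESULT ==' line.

Traverse from the root:
N0 x:[43/3,85/3] y:[13/2,25] z:[-10,26] -> hit [43/3,25], descend [6, 10]
  N6 x:[62/3,85/3] y:[10,25] z:[-9,18] -> miss, prune
  N10 x:[43/3,59/3] y:[13/2,39/2] z:[-10,26] -> hit [43/3,39/2], descend [3, 7]
    N3 x:[43/3,55/3] y:[9,39/2] z:[-10,8] -> miss, prune
    N7 x:[15,59/3] y:[13/2,19] z:[4,26] -> hit [15,19], descend [1, 8]
      N1 x:[15,59/3] y:[13/2,19/2] z:[4,13] -> miss, prune
      N8 x:[50/3,58/3] y:[16,19] z:[15,26] -> hit [50/3,19] leaf, test {P3(miss), P12@t=50/3}

7 AABB tests over nodes [0, 6, 10, 3, 7, 1, 8]; 1 leaf entered; closest P12.

== RESULT ==
12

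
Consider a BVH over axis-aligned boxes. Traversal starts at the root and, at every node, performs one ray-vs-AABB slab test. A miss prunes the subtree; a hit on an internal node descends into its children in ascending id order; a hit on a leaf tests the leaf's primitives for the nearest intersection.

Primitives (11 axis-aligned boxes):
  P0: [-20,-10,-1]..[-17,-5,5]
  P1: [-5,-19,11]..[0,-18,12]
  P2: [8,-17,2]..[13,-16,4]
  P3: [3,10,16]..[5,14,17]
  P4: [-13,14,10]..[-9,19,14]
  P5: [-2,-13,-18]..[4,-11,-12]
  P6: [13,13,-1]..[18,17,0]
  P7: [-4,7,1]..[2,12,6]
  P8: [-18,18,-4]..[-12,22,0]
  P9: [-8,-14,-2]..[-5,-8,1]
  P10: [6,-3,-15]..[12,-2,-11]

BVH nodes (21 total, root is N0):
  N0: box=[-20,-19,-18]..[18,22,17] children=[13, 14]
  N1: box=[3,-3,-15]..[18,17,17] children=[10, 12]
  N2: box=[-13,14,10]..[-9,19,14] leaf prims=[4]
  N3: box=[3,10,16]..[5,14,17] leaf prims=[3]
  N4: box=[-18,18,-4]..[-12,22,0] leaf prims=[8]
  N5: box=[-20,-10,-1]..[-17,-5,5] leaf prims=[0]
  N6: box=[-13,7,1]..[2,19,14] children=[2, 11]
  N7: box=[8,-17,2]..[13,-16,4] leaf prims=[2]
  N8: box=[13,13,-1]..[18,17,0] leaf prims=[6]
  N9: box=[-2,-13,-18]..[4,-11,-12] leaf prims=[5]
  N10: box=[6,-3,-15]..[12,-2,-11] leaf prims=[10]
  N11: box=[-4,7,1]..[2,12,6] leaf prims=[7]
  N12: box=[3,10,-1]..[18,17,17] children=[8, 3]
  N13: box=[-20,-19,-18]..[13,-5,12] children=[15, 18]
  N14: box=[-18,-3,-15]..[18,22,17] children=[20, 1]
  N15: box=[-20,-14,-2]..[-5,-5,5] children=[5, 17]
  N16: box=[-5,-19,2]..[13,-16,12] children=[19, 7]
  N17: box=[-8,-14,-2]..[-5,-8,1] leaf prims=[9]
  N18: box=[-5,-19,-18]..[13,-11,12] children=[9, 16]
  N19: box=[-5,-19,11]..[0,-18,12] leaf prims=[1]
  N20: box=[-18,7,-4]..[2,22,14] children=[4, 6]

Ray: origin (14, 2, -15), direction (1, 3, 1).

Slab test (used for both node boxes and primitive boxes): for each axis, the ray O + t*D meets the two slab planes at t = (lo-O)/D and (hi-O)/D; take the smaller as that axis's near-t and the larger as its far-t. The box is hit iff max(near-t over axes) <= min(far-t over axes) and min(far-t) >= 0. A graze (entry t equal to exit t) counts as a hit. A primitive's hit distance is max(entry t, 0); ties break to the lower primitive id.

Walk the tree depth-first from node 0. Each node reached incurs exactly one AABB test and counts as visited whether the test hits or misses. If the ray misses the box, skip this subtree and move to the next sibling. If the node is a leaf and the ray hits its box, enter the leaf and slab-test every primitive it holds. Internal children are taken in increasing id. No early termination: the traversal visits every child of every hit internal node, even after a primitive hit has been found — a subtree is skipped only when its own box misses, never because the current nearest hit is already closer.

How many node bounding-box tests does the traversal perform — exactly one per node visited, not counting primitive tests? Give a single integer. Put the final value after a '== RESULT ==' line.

Traverse from the root:
N0 x:[-34,4] y:[-7,20/3] z:[-3,32] -> hit [-3,4], descend [13, 14]
  N13 x:[-34,-1] y:[-7,-7/3] z:[-3,27] -> miss, prune
  N14 x:[-32,4] y:[-5/3,20/3] z:[0,32] -> hit [0,4], descend [1, 20]
    N1 x:[-11,4] y:[-5/3,5] z:[0,32] -> hit [0,4], descend [10, 12]
      N10 x:[-8,-2] y:[-5/3,-4/3] z:[0,4] -> miss, prune
      N12 x:[-11,4] y:[8/3,5] z:[14,32] -> miss, prune
    N20 x:[-32,-12] y:[5/3,20/3] z:[11,29] -> miss, prune

Visited [0, 13, 14, 1, 10, 12, 20]. Tests: 7 box, 0 leaf. Nearest: miss.

== RESULT ==
7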